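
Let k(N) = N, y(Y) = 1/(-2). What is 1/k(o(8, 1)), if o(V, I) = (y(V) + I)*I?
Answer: 2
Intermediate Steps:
y(Y) = -½
o(V, I) = I*(-½ + I) (o(V, I) = (-½ + I)*I = I*(-½ + I))
1/k(o(8, 1)) = 1/(1*(-½ + 1)) = 1/(1*(½)) = 1/(½) = 2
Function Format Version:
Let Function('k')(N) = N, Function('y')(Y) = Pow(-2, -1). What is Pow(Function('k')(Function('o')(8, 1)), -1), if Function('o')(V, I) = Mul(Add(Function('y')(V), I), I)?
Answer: 2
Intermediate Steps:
Function('y')(Y) = Rational(-1, 2)
Function('o')(V, I) = Mul(I, Add(Rational(-1, 2), I)) (Function('o')(V, I) = Mul(Add(Rational(-1, 2), I), I) = Mul(I, Add(Rational(-1, 2), I)))
Pow(Function('k')(Function('o')(8, 1)), -1) = Pow(Mul(1, Add(Rational(-1, 2), 1)), -1) = Pow(Mul(1, Rational(1, 2)), -1) = Pow(Rational(1, 2), -1) = 2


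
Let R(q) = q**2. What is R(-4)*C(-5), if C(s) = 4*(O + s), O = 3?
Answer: -128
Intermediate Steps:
C(s) = 12 + 4*s (C(s) = 4*(3 + s) = 12 + 4*s)
R(-4)*C(-5) = (-4)**2*(12 + 4*(-5)) = 16*(12 - 20) = 16*(-8) = -128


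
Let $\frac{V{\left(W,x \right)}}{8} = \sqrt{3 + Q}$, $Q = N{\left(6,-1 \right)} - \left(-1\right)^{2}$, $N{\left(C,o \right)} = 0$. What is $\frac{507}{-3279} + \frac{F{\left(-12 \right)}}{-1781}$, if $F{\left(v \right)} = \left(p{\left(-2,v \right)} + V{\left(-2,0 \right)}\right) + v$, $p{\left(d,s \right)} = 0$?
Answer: $- \frac{287873}{1946633} - \frac{8 \sqrt{2}}{1781} \approx -0.15423$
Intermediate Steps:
$Q = -1$ ($Q = 0 - \left(-1\right)^{2} = 0 - 1 = -1$)
$V{\left(W,x \right)} = 8 \sqrt{2}$ ($V{\left(W,x \right)} = 8 \sqrt{3 - 1} = 8 \sqrt{2}$)
$F{\left(v \right)} = v + 8 \sqrt{2}$ ($F{\left(v \right)} = \left(0 + 8 \sqrt{2}\right) + v = 8 \sqrt{2} + v = v + 8 \sqrt{2}$)
$\frac{507}{-3279} + \frac{F{\left(-12 \right)}}{-1781} = \frac{507}{-3279} + \frac{-12 + 8 \sqrt{2}}{-1781} = 507 \left(- \frac{1}{3279}\right) + \left(-12 + 8 \sqrt{2}\right) \left(- \frac{1}{1781}\right) = - \frac{169}{1093} + \left(\frac{12}{1781} - \frac{8 \sqrt{2}}{1781}\right) = - \frac{287873}{1946633} - \frac{8 \sqrt{2}}{1781}$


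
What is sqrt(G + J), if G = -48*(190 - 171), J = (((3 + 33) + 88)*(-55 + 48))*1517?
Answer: 2*I*sqrt(329417) ≈ 1147.9*I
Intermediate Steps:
J = -1316756 (J = ((36 + 88)*(-7))*1517 = (124*(-7))*1517 = -868*1517 = -1316756)
G = -912 (G = -48*19 = -912)
sqrt(G + J) = sqrt(-912 - 1316756) = sqrt(-1317668) = 2*I*sqrt(329417)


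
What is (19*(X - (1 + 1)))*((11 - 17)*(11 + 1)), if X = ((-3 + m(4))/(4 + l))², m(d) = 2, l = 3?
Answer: 132696/49 ≈ 2708.1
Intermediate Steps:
X = 1/49 (X = ((-3 + 2)/(4 + 3))² = (-1/7)² = (-1*⅐)² = (-⅐)² = 1/49 ≈ 0.020408)
(19*(X - (1 + 1)))*((11 - 17)*(11 + 1)) = (19*(1/49 - (1 + 1)))*((11 - 17)*(11 + 1)) = (19*(1/49 - 1*2))*(-6*12) = (19*(1/49 - 2))*(-72) = (19*(-97/49))*(-72) = -1843/49*(-72) = 132696/49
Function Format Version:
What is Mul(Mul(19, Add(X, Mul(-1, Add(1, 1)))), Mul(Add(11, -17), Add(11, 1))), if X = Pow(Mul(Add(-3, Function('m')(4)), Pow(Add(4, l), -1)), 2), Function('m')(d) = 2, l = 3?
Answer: Rational(132696, 49) ≈ 2708.1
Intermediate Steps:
X = Rational(1, 49) (X = Pow(Mul(Add(-3, 2), Pow(Add(4, 3), -1)), 2) = Pow(Mul(-1, Pow(7, -1)), 2) = Pow(Mul(-1, Rational(1, 7)), 2) = Pow(Rational(-1, 7), 2) = Rational(1, 49) ≈ 0.020408)
Mul(Mul(19, Add(X, Mul(-1, Add(1, 1)))), Mul(Add(11, -17), Add(11, 1))) = Mul(Mul(19, Add(Rational(1, 49), Mul(-1, Add(1, 1)))), Mul(Add(11, -17), Add(11, 1))) = Mul(Mul(19, Add(Rational(1, 49), Mul(-1, 2))), Mul(-6, 12)) = Mul(Mul(19, Add(Rational(1, 49), -2)), -72) = Mul(Mul(19, Rational(-97, 49)), -72) = Mul(Rational(-1843, 49), -72) = Rational(132696, 49)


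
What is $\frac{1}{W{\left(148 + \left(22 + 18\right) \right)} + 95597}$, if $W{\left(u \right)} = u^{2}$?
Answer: $\frac{1}{130941} \approx 7.637 \cdot 10^{-6}$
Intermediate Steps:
$\frac{1}{W{\left(148 + \left(22 + 18\right) \right)} + 95597} = \frac{1}{\left(148 + \left(22 + 18\right)\right)^{2} + 95597} = \frac{1}{\left(148 + 40\right)^{2} + 95597} = \frac{1}{188^{2} + 95597} = \frac{1}{35344 + 95597} = \frac{1}{130941}$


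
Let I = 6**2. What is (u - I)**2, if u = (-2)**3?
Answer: 1936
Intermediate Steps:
I = 36
u = -8
(u - I)**2 = (-8 - 1*36)**2 = (-8 - 36)**2 = (-44)**2 = 1936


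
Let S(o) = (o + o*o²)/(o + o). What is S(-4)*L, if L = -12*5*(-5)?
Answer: 2550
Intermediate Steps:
L = 300 (L = -60*(-5) = 300)
S(o) = (o + o³)/(2*o) (S(o) = (o + o³)/((2*o)) = (o + o³)*(1/(2*o)) = (o + o³)/(2*o))
S(-4)*L = (½ + (½)*(-4)²)*300 = (½ + (½)*16)*300 = (½ + 8)*300 = (17/2)*300 = 2550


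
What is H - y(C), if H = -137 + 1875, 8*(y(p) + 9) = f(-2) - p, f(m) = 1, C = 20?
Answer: 13995/8 ≈ 1749.4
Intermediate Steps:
y(p) = -71/8 - p/8 (y(p) = -9 + (1 - p)/8 = -9 + (⅛ - p/8) = -71/8 - p/8)
H = 1738
H - y(C) = 1738 - (-71/8 - ⅛*20) = 1738 - (-71/8 - 5/2) = 1738 - 1*(-91/8) = 1738 + 91/8 = 13995/8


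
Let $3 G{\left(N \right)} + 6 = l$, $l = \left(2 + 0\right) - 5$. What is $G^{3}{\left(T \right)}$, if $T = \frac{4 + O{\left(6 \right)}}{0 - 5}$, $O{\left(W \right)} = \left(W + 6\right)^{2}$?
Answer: $-27$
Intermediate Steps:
$O{\left(W \right)} = \left(6 + W\right)^{2}$
$T = - \frac{148}{5}$ ($T = \frac{4 + \left(6 + 6\right)^{2}}{0 - 5} = \frac{4 + 12^{2}}{-5} = \left(4 + 144\right) \left(- \frac{1}{5}\right) = 148 \left(- \frac{1}{5}\right) = - \frac{148}{5} \approx -29.6$)
$l = -3$ ($l = 2 - 5 = -3$)
$G{\left(N \right)} = -3$ ($G{\left(N \right)} = -2 + \frac{1}{3} \left(-3\right) = -2 - 1 = -3$)
$G^{3}{\left(T \right)} = \left(-3\right)^{3} = -27$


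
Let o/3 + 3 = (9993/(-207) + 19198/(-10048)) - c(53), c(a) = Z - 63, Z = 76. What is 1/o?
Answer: -115552/22943771 ≈ -0.0050363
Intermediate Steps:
c(a) = 13 (c(a) = 76 - 63 = 13)
o = -22943771/115552 (o = -9 + 3*((9993/(-207) + 19198/(-10048)) - 1*13) = -9 + 3*((9993*(-1/207) + 19198*(-1/10048)) - 13) = -9 + 3*((-3331/69 - 9599/5024) - 13) = -9 + 3*(-17397275/346656 - 13) = -9 + 3*(-21903803/346656) = -9 - 21903803/115552 = -22943771/115552 ≈ -198.56)
1/o = 1/(-22943771/115552) = -115552/22943771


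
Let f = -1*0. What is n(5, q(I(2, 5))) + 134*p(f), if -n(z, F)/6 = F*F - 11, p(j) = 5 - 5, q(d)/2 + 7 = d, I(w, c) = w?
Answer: -534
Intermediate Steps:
f = 0
q(d) = -14 + 2*d
p(j) = 0
n(z, F) = 66 - 6*F**2 (n(z, F) = -6*(F*F - 11) = -6*(F**2 - 11) = -6*(-11 + F**2) = 66 - 6*F**2)
n(5, q(I(2, 5))) + 134*p(f) = (66 - 6*(-14 + 2*2)**2) + 134*0 = (66 - 6*(-14 + 4)**2) + 0 = (66 - 6*(-10)**2) + 0 = (66 - 6*100) + 0 = (66 - 600) + 0 = -534 + 0 = -534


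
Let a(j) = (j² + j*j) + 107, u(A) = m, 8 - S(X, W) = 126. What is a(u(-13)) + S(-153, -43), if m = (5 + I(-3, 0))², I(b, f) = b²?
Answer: 76821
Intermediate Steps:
S(X, W) = -118 (S(X, W) = 8 - 1*126 = 8 - 126 = -118)
m = 196 (m = (5 + (-3)²)² = (5 + 9)² = 14² = 196)
u(A) = 196
a(j) = 107 + 2*j² (a(j) = (j² + j²) + 107 = 2*j² + 107 = 107 + 2*j²)
a(u(-13)) + S(-153, -43) = (107 + 2*196²) - 118 = (107 + 2*38416) - 118 = (107 + 76832) - 118 = 76939 - 118 = 76821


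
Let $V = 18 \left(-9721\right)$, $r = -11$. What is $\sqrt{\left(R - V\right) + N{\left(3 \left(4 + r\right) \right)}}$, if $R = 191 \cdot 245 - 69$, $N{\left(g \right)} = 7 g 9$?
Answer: $\sqrt{220381} \approx 469.45$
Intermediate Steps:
$N{\left(g \right)} = 63 g$
$R = 46726$ ($R = 46795 - 69 = 46726$)
$V = -174978$
$\sqrt{\left(R - V\right) + N{\left(3 \left(4 + r\right) \right)}} = \sqrt{\left(46726 - -174978\right) + 63 \cdot 3 \left(4 - 11\right)} = \sqrt{\left(46726 + 174978\right) + 63 \cdot 3 \left(-7\right)} = \sqrt{221704 + 63 \left(-21\right)} = \sqrt{221704 - 1323} = \sqrt{220381}$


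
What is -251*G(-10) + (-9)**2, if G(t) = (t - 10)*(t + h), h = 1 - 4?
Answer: -65179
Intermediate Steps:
h = -3
G(t) = (-10 + t)*(-3 + t) (G(t) = (t - 10)*(t - 3) = (-10 + t)*(-3 + t))
-251*G(-10) + (-9)**2 = -251*(30 + (-10)**2 - 13*(-10)) + (-9)**2 = -251*(30 + 100 + 130) + 81 = -251*260 + 81 = -65260 + 81 = -65179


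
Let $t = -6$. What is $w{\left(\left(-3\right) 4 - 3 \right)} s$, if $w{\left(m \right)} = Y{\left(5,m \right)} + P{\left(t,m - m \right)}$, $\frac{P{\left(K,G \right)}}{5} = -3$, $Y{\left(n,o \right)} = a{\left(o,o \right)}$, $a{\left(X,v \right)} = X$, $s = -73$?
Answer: $2190$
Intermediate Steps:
$Y{\left(n,o \right)} = o$
$P{\left(K,G \right)} = -15$ ($P{\left(K,G \right)} = 5 \left(-3\right) = -15$)
$w{\left(m \right)} = -15 + m$ ($w{\left(m \right)} = m - 15 = -15 + m$)
$w{\left(\left(-3\right) 4 - 3 \right)} s = \left(-15 - 15\right) \left(-73\right) = \left(-30\right) \left(-73\right) = 2190$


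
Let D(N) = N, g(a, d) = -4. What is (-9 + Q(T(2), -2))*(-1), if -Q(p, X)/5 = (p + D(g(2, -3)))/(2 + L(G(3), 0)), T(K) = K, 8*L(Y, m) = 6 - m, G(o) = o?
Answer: 59/11 ≈ 5.3636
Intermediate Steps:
L(Y, m) = ¾ - m/8 (L(Y, m) = (6 - m)/8 = ¾ - m/8)
Q(p, X) = 80/11 - 20*p/11 (Q(p, X) = -5*(p - 4)/(2 + (¾ - ⅛*0)) = -5*(-4 + p)/(2 + (¾ + 0)) = -5*(-4 + p)/(2 + ¾) = -5*(-4 + p)/11/4 = -5*(-4 + p)*4/11 = -5*(-16/11 + 4*p/11) = 80/11 - 20*p/11)
(-9 + Q(T(2), -2))*(-1) = (-9 + (80/11 - 20/11*2))*(-1) = (-9 + (80/11 - 40/11))*(-1) = (-9 + 40/11)*(-1) = -59/11*(-1) = 59/11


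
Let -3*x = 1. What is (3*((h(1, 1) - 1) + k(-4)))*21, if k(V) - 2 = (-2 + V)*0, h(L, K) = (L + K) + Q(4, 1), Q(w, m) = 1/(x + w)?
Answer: 2268/11 ≈ 206.18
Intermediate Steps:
x = -⅓ (x = -⅓*1 = -⅓ ≈ -0.33333)
Q(w, m) = 1/(-⅓ + w)
h(L, K) = 3/11 + K + L (h(L, K) = (L + K) + 3/(-1 + 3*4) = (K + L) + 3/(-1 + 12) = (K + L) + 3/11 = 3/11 + K + L)
k(V) = 2 (k(V) = 2 + (-2 + V)*0 = 2 + 0 = 2)
(3*((h(1, 1) - 1) + k(-4)))*21 = (3*(((3/11 + 1 + 1) - 1) + 2))*21 = (3*((25/11 - 1) + 2))*21 = (3*(14/11 + 2))*21 = (3*(36/11))*21 = (108/11)*21 = 2268/11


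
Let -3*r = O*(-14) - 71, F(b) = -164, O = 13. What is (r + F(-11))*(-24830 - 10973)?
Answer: 8556917/3 ≈ 2.8523e+6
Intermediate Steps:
r = 253/3 (r = -(13*(-14) - 71)/3 = -(-182 - 71)/3 = -1/3*(-253) = 253/3 ≈ 84.333)
(r + F(-11))*(-24830 - 10973) = (253/3 - 164)*(-24830 - 10973) = -239/3*(-35803) = 8556917/3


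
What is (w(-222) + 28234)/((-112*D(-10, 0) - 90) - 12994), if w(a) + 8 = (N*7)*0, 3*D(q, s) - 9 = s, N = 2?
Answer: -1283/610 ≈ -2.1033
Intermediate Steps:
D(q, s) = 3 + s/3
w(a) = -8 (w(a) = -8 + (2*7)*0 = -8 + 14*0 = -8 + 0 = -8)
(w(-222) + 28234)/((-112*D(-10, 0) - 90) - 12994) = (-8 + 28234)/((-112*(3 + (⅓)*0) - 90) - 12994) = 28226/((-112*(3 + 0) - 90) - 12994) = 28226/((-112*3 - 90) - 12994) = 28226/((-336 - 90) - 12994) = 28226/(-426 - 12994) = 28226/(-13420) = 28226*(-1/13420) = -1283/610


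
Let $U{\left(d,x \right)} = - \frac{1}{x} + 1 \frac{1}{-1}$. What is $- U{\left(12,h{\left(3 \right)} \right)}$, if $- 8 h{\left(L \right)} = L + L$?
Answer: $- \frac{1}{3} \approx -0.33333$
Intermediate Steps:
$h{\left(L \right)} = - \frac{L}{4}$ ($h{\left(L \right)} = - \frac{L + L}{8} = - \frac{2 L}{8} = - \frac{L}{4}$)
$U{\left(d,x \right)} = -1 - \frac{1}{x}$ ($U{\left(d,x \right)} = - \frac{1}{x} + 1 \left(-1\right) = - \frac{1}{x} - 1 = -1 - \frac{1}{x}$)
$- U{\left(12,h{\left(3 \right)} \right)} = - \frac{-1 - \left(- \frac{1}{4}\right) 3}{\left(- \frac{1}{4}\right) 3} = - \frac{-1 - - \frac{3}{4}}{- \frac{3}{4}} = - \frac{\left(-4\right) \left(-1 + \frac{3}{4}\right)}{3} = - \frac{\left(-4\right) \left(-1\right)}{3 \cdot 4} = \left(-1\right) \frac{1}{3} = - \frac{1}{3}$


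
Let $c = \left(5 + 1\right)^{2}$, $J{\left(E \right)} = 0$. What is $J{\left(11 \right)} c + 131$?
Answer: $131$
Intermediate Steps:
$c = 36$ ($c = 6^{2} = 36$)
$J{\left(11 \right)} c + 131 = 0 \cdot 36 + 131 = 0 + 131 = 131$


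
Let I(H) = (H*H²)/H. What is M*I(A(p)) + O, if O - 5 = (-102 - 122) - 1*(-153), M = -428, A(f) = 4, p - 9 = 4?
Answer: -6914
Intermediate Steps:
p = 13 (p = 9 + 4 = 13)
O = -66 (O = 5 + ((-102 - 122) - 1*(-153)) = 5 + (-224 + 153) = 5 - 71 = -66)
I(H) = H² (I(H) = H³/H = H²)
M*I(A(p)) + O = -428*4² - 66 = -428*16 - 66 = -6848 - 66 = -6914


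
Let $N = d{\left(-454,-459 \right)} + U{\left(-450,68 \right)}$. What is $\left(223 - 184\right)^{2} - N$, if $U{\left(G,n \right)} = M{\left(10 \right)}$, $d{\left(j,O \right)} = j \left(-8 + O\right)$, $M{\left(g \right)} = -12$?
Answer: $-210485$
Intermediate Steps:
$U{\left(G,n \right)} = -12$
$N = 212006$ ($N = - 454 \left(-8 - 459\right) - 12 = \left(-454\right) \left(-467\right) - 12 = 212018 - 12 = 212006$)
$\left(223 - 184\right)^{2} - N = \left(223 - 184\right)^{2} - 212006 = 39^{2} - 212006 = 1521 - 212006 = -210485$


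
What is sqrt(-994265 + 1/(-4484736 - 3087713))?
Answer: I*sqrt(57013127580185230714)/7572449 ≈ 997.13*I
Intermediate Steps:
sqrt(-994265 + 1/(-4484736 - 3087713)) = sqrt(-994265 + 1/(-7572449)) = sqrt(-994265 - 1/7572449) = sqrt(-7529021004986/7572449) = I*sqrt(57013127580185230714)/7572449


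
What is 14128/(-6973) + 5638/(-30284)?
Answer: -233583063/105585166 ≈ -2.2123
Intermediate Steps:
14128/(-6973) + 5638/(-30284) = 14128*(-1/6973) + 5638*(-1/30284) = -14128/6973 - 2819/15142 = -233583063/105585166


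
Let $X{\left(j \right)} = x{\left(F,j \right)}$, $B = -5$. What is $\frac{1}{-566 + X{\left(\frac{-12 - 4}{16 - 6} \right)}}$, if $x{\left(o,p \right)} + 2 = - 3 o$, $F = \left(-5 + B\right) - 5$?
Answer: $- \frac{1}{523} \approx -0.001912$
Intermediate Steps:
$F = -15$ ($F = \left(-5 - 5\right) - 5 = -10 - 5 = -15$)
$x{\left(o,p \right)} = -2 - 3 o$
$X{\left(j \right)} = 43$ ($X{\left(j \right)} = -2 - -45 = -2 + 45 = 43$)
$\frac{1}{-566 + X{\left(\frac{-12 - 4}{16 - 6} \right)}} = \frac{1}{-566 + 43} = \frac{1}{-523} = - \frac{1}{523}$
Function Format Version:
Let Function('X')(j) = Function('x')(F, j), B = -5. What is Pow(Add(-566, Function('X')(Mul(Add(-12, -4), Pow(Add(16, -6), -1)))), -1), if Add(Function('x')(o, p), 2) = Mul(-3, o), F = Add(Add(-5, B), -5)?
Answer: Rational(-1, 523) ≈ -0.0019120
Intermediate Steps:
F = -15 (F = Add(Add(-5, -5), -5) = Add(-10, -5) = -15)
Function('x')(o, p) = Add(-2, Mul(-3, o))
Function('X')(j) = 43 (Function('X')(j) = Add(-2, Mul(-3, -15)) = Add(-2, 45) = 43)
Pow(Add(-566, Function('X')(Mul(Add(-12, -4), Pow(Add(16, -6), -1)))), -1) = Pow(Add(-566, 43), -1) = Pow(-523, -1) = Rational(-1, 523)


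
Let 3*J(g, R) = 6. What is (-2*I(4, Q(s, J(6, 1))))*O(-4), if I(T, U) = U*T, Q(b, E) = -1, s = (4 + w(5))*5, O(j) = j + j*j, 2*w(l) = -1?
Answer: 96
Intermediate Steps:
J(g, R) = 2 (J(g, R) = (1/3)*6 = 2)
w(l) = -1/2 (w(l) = (1/2)*(-1) = -1/2)
O(j) = j + j**2
s = 35/2 (s = (4 - 1/2)*5 = (7/2)*5 = 35/2 ≈ 17.500)
I(T, U) = T*U
(-2*I(4, Q(s, J(6, 1))))*O(-4) = (-8*(-1))*(-4*(1 - 4)) = (-2*(-4))*(-4*(-3)) = 8*12 = 96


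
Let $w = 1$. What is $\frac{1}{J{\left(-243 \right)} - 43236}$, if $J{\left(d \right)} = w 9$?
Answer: $- \frac{1}{43227} \approx -2.3134 \cdot 10^{-5}$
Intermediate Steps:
$J{\left(d \right)} = 9$ ($J{\left(d \right)} = 1 \cdot 9 = 9$)
$\frac{1}{J{\left(-243 \right)} - 43236} = \frac{1}{9 - 43236} = \frac{1}{-43227} = - \frac{1}{43227}$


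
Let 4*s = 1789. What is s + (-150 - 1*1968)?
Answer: -6683/4 ≈ -1670.8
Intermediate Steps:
s = 1789/4 (s = (1/4)*1789 = 1789/4 ≈ 447.25)
s + (-150 - 1*1968) = 1789/4 + (-150 - 1*1968) = 1789/4 + (-150 - 1968) = 1789/4 - 2118 = -6683/4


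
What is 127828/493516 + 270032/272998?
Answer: 21020237607/16841110121 ≈ 1.2481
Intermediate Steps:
127828/493516 + 270032/272998 = 127828*(1/493516) + 270032*(1/272998) = 31957/123379 + 135016/136499 = 21020237607/16841110121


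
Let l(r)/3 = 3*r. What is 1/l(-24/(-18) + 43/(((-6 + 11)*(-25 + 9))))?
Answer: 80/573 ≈ 0.13962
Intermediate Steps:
l(r) = 9*r (l(r) = 3*(3*r) = 9*r)
1/l(-24/(-18) + 43/(((-6 + 11)*(-25 + 9)))) = 1/(9*(-24/(-18) + 43/(((-6 + 11)*(-25 + 9))))) = 1/(9*(-24*(-1/18) + 43/((5*(-16))))) = 1/(9*(4/3 + 43/(-80))) = 1/(9*(4/3 + 43*(-1/80))) = 1/(9*(4/3 - 43/80)) = 1/(9*(191/240)) = 1/(573/80) = 80/573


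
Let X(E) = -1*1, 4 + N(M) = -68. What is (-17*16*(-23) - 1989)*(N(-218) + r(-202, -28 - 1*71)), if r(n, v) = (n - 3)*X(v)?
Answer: 567511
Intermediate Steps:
N(M) = -72 (N(M) = -4 - 68 = -72)
X(E) = -1
r(n, v) = 3 - n (r(n, v) = (n - 3)*(-1) = (-3 + n)*(-1) = 3 - n)
(-17*16*(-23) - 1989)*(N(-218) + r(-202, -28 - 1*71)) = (-17*16*(-23) - 1989)*(-72 + (3 - 1*(-202))) = (-272*(-23) - 1989)*(-72 + (3 + 202)) = (6256 - 1989)*(-72 + 205) = 4267*133 = 567511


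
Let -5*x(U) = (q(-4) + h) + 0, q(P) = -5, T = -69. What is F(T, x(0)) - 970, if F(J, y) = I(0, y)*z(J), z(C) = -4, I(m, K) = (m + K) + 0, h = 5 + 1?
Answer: -4846/5 ≈ -969.20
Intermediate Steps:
h = 6
I(m, K) = K + m (I(m, K) = (K + m) + 0 = K + m)
x(U) = -1/5 (x(U) = -((-5 + 6) + 0)/5 = -(1 + 0)/5 = -1/5*1 = -1/5)
F(J, y) = -4*y (F(J, y) = (y + 0)*(-4) = y*(-4) = -4*y)
F(T, x(0)) - 970 = -4*(-1/5) - 970 = 4/5 - 970 = -4846/5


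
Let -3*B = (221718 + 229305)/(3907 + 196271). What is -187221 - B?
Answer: -37477374997/200178 ≈ -1.8722e+5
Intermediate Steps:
B = -150341/200178 (B = -(221718 + 229305)/(3*(3907 + 196271)) = -150341/200178 ≈ -0.75104)
-187221 - B = -187221 - 1*(-150341/200178) = -187221 + 150341/200178 = -37477374997/200178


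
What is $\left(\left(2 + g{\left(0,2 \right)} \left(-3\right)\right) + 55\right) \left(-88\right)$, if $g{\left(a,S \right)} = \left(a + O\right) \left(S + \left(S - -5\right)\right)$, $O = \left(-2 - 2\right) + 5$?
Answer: $-2640$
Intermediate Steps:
$O = 1$ ($O = -4 + 5 = 1$)
$g{\left(a,S \right)} = \left(1 + a\right) \left(5 + 2 S\right)$ ($g{\left(a,S \right)} = \left(a + 1\right) \left(S + \left(S - -5\right)\right) = \left(1 + a\right) \left(S + \left(S + 5\right)\right) = \left(1 + a\right) \left(S + \left(5 + S\right)\right) = \left(1 + a\right) \left(5 + 2 S\right)$)
$\left(\left(2 + g{\left(0,2 \right)} \left(-3\right)\right) + 55\right) \left(-88\right) = \left(\left(2 + \left(5 + 2 \cdot 2 + 5 \cdot 0 + 2 \cdot 2 \cdot 0\right) \left(-3\right)\right) + 55\right) \left(-88\right) = \left(\left(2 + \left(5 + 4 + 0 + 0\right) \left(-3\right)\right) + 55\right) \left(-88\right) = \left(\left(2 + 9 \left(-3\right)\right) + 55\right) \left(-88\right) = \left(\left(2 - 27\right) + 55\right) \left(-88\right) = \left(-25 + 55\right) \left(-88\right) = 30 \left(-88\right) = -2640$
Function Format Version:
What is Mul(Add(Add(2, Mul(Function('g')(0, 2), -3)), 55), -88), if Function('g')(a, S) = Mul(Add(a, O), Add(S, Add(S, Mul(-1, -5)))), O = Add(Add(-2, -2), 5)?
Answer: -2640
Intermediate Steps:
O = 1 (O = Add(-4, 5) = 1)
Function('g')(a, S) = Mul(Add(1, a), Add(5, Mul(2, S))) (Function('g')(a, S) = Mul(Add(a, 1), Add(S, Add(S, Mul(-1, -5)))) = Mul(Add(1, a), Add(S, Add(S, 5))) = Mul(Add(1, a), Add(S, Add(5, S))) = Mul(Add(1, a), Add(5, Mul(2, S))))
Mul(Add(Add(2, Mul(Function('g')(0, 2), -3)), 55), -88) = Mul(Add(Add(2, Mul(Add(5, Mul(2, 2), Mul(5, 0), Mul(2, 2, 0)), -3)), 55), -88) = Mul(Add(Add(2, Mul(Add(5, 4, 0, 0), -3)), 55), -88) = Mul(Add(Add(2, Mul(9, -3)), 55), -88) = Mul(Add(Add(2, -27), 55), -88) = Mul(Add(-25, 55), -88) = Mul(30, -88) = -2640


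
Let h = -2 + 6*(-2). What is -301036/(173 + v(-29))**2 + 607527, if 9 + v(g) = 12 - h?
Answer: 288571364/475 ≈ 6.0752e+5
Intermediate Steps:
h = -14 (h = -2 - 12 = -14)
v(g) = 17 (v(g) = -9 + (12 - 1*(-14)) = -9 + (12 + 14) = -9 + 26 = 17)
-301036/(173 + v(-29))**2 + 607527 = -301036/(173 + 17)**2 + 607527 = -301036/(190**2) + 607527 = -301036/36100 + 607527 = -301036*1/36100 + 607527 = -3961/475 + 607527 = 288571364/475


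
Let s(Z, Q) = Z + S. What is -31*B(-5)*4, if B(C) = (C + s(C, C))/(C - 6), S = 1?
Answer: -1116/11 ≈ -101.45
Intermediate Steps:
s(Z, Q) = 1 + Z (s(Z, Q) = Z + 1 = 1 + Z)
B(C) = (1 + 2*C)/(-6 + C) (B(C) = (C + (1 + C))/(C - 6) = (1 + 2*C)/(-6 + C))
-31*B(-5)*4 = -31*(1 + 2*(-5))/(-6 - 5)*4 = -31*(1 - 10)/(-11)*4 = -(-31)*(-9)/11*4 = -31*9/11*4 = -279/11*4 = -1116/11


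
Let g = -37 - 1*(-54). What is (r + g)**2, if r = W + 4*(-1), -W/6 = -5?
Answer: 1849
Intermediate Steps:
W = 30 (W = -6*(-5) = 30)
g = 17 (g = -37 + 54 = 17)
r = 26 (r = 30 + 4*(-1) = 30 - 4 = 26)
(r + g)**2 = (26 + 17)**2 = 43**2 = 1849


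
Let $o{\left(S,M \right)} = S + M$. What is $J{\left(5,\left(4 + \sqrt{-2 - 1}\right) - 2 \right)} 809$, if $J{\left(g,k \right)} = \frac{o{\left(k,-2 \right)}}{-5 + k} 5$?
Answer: $\frac{4045 \sqrt{3}}{\sqrt{3} + 3 i} \approx 1011.3 - 1751.5 i$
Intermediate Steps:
$o{\left(S,M \right)} = M + S$
$J{\left(g,k \right)} = \frac{5 \left(-2 + k\right)}{-5 + k}$ ($J{\left(g,k \right)} = \frac{-2 + k}{-5 + k} 5 = \frac{5 \left(-2 + k\right)}{-5 + k}$)
$J{\left(5,\left(4 + \sqrt{-2 - 1}\right) - 2 \right)} 809 = \frac{5 \left(-2 + \left(\left(4 + \sqrt{-2 - 1}\right) - 2\right)\right)}{-5 + \left(\left(4 + \sqrt{-2 - 1}\right) - 2\right)} 809 = \frac{5 \left(-2 + \left(\left(4 + \sqrt{-3}\right) - 2\right)\right)}{-5 + \left(\left(4 + \sqrt{-3}\right) - 2\right)} 809 = \frac{5 \left(-2 + \left(\left(4 + i \sqrt{3}\right) - 2\right)\right)}{-5 + \left(\left(4 + i \sqrt{3}\right) - 2\right)} 809 = \frac{5 \left(-2 + \left(2 + i \sqrt{3}\right)\right)}{-5 + \left(2 + i \sqrt{3}\right)} 809 = \frac{5 i \sqrt{3}}{-3 + i \sqrt{3}} \cdot 809 = \frac{4045 i \sqrt{3}}{-3 + i \sqrt{3}}$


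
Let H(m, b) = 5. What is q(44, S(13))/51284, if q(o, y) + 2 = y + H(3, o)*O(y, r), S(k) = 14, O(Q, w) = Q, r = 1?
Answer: 41/25642 ≈ 0.0015989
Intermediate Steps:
q(o, y) = -2 + 6*y (q(o, y) = -2 + (y + 5*y) = -2 + 6*y)
q(44, S(13))/51284 = (-2 + 6*14)/51284 = (-2 + 84)*(1/51284) = 82*(1/51284) = 41/25642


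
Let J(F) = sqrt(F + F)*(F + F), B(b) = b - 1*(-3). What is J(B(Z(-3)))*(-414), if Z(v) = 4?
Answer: -5796*sqrt(14) ≈ -21687.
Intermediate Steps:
B(b) = 3 + b (B(b) = b + 3 = 3 + b)
J(F) = 2*sqrt(2)*F**(3/2) (J(F) = sqrt(2*F)*(2*F) = (sqrt(2)*sqrt(F))*(2*F) = 2*sqrt(2)*F**(3/2))
J(B(Z(-3)))*(-414) = (2*sqrt(2)*(3 + 4)**(3/2))*(-414) = (2*sqrt(2)*7**(3/2))*(-414) = (2*sqrt(2)*(7*sqrt(7)))*(-414) = (14*sqrt(14))*(-414) = -5796*sqrt(14)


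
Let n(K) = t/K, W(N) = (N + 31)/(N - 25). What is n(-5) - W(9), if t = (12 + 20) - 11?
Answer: -17/10 ≈ -1.7000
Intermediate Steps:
W(N) = (31 + N)/(-25 + N)
t = 21 (t = 32 - 11 = 21)
n(K) = 21/K
n(-5) - W(9) = 21/(-5) - (31 + 9)/(-25 + 9) = 21*(-⅕) - 40/(-16) = -21/5 - (-1)*40/16 = -21/5 - 1*(-5/2) = -21/5 + 5/2 = -17/10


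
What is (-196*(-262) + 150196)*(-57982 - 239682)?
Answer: -59993583872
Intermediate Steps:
(-196*(-262) + 150196)*(-57982 - 239682) = (51352 + 150196)*(-297664) = 201548*(-297664) = -59993583872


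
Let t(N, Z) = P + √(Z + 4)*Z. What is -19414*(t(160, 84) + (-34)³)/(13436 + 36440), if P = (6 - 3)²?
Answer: 381436565/24938 - 815388*√22/12469 ≈ 14989.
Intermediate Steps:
P = 9 (P = 3² = 9)
t(N, Z) = 9 + Z*√(4 + Z) (t(N, Z) = 9 + √(Z + 4)*Z = 9 + √(4 + Z)*Z = 9 + Z*√(4 + Z))
-19414*(t(160, 84) + (-34)³)/(13436 + 36440) = -19414*((9 + 84*√(4 + 84)) + (-34)³)/(13436 + 36440) = -(-381436565/24938 + 815388*√22/12469) = -19414*(-39295/49876 + 42*√22/12469) = 381436565/24938 - 815388*√22/12469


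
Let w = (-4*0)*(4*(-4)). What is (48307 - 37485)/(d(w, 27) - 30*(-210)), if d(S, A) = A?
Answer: 10822/6327 ≈ 1.7104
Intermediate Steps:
w = 0 (w = 0*(-16) = 0)
(48307 - 37485)/(d(w, 27) - 30*(-210)) = (48307 - 37485)/(27 - 30*(-210)) = 10822/(27 + 6300) = 10822/6327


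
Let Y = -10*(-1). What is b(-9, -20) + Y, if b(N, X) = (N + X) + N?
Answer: -28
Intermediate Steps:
b(N, X) = X + 2*N
Y = 10
b(-9, -20) + Y = (-20 + 2*(-9)) + 10 = (-20 - 18) + 10 = -38 + 10 = -28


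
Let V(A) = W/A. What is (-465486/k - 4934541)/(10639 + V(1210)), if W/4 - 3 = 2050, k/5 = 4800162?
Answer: -2388398459114536/5152734698927 ≈ -463.52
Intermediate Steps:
k = 24000810 (k = 5*4800162 = 24000810)
W = 8212 (W = 12 + 4*2050 = 12 + 8200 = 8212)
V(A) = 8212/A
(-465486/k - 4934541)/(10639 + V(1210)) = (-465486/24000810 - 4934541)/(10639 + 8212/1210) = (-465486*1/24000810 - 4934541)/(10639 + 8212*(1/1210)) = (-77581/4000135 - 4934541)/(10639 + 4106/605) = -19738830240616/(4000135*6440701/605) = -19738830240616/4000135*605/6440701 = -2388398459114536/5152734698927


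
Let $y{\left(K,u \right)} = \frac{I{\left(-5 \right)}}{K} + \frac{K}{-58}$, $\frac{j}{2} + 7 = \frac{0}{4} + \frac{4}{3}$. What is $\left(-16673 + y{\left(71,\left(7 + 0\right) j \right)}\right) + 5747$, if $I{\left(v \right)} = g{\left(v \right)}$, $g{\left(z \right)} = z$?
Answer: $- \frac{44998599}{4118} \approx -10927.0$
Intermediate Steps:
$I{\left(v \right)} = v$
$j = - \frac{34}{3}$ ($j = -14 + 2 \left(\frac{0}{4} + \frac{4}{3}\right) = -14 + 2 \left(0 \cdot \frac{1}{4} + 4 \cdot \frac{1}{3}\right) = -14 + 2 \left(0 + \frac{4}{3}\right) = -14 + 2 \cdot \frac{4}{3} = -14 + \frac{8}{3} = - \frac{34}{3} \approx -11.333$)
$y{\left(K,u \right)} = - \frac{5}{K} - \frac{K}{58}$ ($y{\left(K,u \right)} = - \frac{5}{K} + \frac{K}{-58} = - \frac{5}{K} + K \left(- \frac{1}{58}\right) = - \frac{5}{K} - \frac{K}{58}$)
$\left(-16673 + y{\left(71,\left(7 + 0\right) j \right)}\right) + 5747 = \left(-16673 - \left(\frac{71}{58} + \frac{5}{71}\right)\right) + 5747 = \left(-16673 - \frac{5331}{4118}\right) + 5747 = - \frac{68664745}{4118} + 5747 = - \frac{44998599}{4118}$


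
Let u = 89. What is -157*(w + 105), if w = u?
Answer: -30458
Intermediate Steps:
w = 89
-157*(w + 105) = -157*(89 + 105) = -157*194 = -30458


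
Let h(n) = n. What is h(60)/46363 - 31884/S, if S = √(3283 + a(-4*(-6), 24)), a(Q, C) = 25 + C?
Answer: 60/46363 - 15942*√17/119 ≈ -552.36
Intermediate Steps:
S = 14*√17 (S = √(3283 + (25 + 24)) = √(3283 + 49) = √3332 = 14*√17 ≈ 57.724)
h(60)/46363 - 31884/S = 60/46363 - 31884*√17/238 = 60*(1/46363) - 15942*√17/119 = 60/46363 - 15942*√17/119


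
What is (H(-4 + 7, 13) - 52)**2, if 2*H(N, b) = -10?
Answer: 3249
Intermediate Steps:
H(N, b) = -5 (H(N, b) = (1/2)*(-10) = -5)
(H(-4 + 7, 13) - 52)**2 = (-5 - 52)**2 = (-57)**2 = 3249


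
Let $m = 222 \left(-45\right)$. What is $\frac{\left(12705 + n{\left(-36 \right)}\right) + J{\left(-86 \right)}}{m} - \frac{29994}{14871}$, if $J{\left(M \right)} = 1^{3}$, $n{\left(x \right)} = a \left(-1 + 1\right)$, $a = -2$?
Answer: $- \frac{81431831}{24760215} \approx -3.2888$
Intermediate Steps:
$m = -9990$
$n{\left(x \right)} = 0$ ($n{\left(x \right)} = - 2 \left(-1 + 1\right) = \left(-2\right) 0 = 0$)
$J{\left(M \right)} = 1$
$\frac{\left(12705 + n{\left(-36 \right)}\right) + J{\left(-86 \right)}}{m} - \frac{29994}{14871} = \frac{\left(12705 + 0\right) + 1}{-9990} - \frac{29994}{14871} = \left(12705 + 1\right) \left(- \frac{1}{9990}\right) - \frac{9998}{4957} = 12706 \left(- \frac{1}{9990}\right) - \frac{9998}{4957} = - \frac{6353}{4995} - \frac{9998}{4957} = - \frac{81431831}{24760215}$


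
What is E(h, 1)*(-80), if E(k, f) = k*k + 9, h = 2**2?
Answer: -2000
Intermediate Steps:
h = 4
E(k, f) = 9 + k**2 (E(k, f) = k**2 + 9 = 9 + k**2)
E(h, 1)*(-80) = (9 + 4**2)*(-80) = (9 + 16)*(-80) = 25*(-80) = -2000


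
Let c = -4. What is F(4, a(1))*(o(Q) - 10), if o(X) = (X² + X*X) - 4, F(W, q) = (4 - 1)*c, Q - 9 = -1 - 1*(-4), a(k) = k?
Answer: -3288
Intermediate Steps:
Q = 12 (Q = 9 + (-1 - 1*(-4)) = 9 + (-1 + 4) = 9 + 3 = 12)
F(W, q) = -12 (F(W, q) = (4 - 1)*(-4) = 3*(-4) = -12)
o(X) = -4 + 2*X² (o(X) = (X² + X²) - 4 = 2*X² - 4 = -4 + 2*X²)
F(4, a(1))*(o(Q) - 10) = -12*((-4 + 2*12²) - 10) = -12*((-4 + 2*144) - 10) = -12*((-4 + 288) - 10) = -12*(284 - 10) = -12*274 = -3288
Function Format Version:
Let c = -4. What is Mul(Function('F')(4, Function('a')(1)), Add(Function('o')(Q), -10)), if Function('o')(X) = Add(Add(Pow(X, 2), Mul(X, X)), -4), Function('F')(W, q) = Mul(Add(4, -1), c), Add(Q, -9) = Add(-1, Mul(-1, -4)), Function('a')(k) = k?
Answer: -3288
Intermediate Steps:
Q = 12 (Q = Add(9, Add(-1, Mul(-1, -4))) = Add(9, Add(-1, 4)) = Add(9, 3) = 12)
Function('F')(W, q) = -12 (Function('F')(W, q) = Mul(Add(4, -1), -4) = Mul(3, -4) = -12)
Function('o')(X) = Add(-4, Mul(2, Pow(X, 2))) (Function('o')(X) = Add(Add(Pow(X, 2), Pow(X, 2)), -4) = Add(Mul(2, Pow(X, 2)), -4) = Add(-4, Mul(2, Pow(X, 2))))
Mul(Function('F')(4, Function('a')(1)), Add(Function('o')(Q), -10)) = Mul(-12, Add(Add(-4, Mul(2, Pow(12, 2))), -10)) = Mul(-12, Add(Add(-4, Mul(2, 144)), -10)) = Mul(-12, Add(Add(-4, 288), -10)) = Mul(-12, Add(284, -10)) = Mul(-12, 274) = -3288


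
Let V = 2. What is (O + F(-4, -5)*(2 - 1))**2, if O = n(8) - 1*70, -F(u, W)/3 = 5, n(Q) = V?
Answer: 6889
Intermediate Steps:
n(Q) = 2
F(u, W) = -15 (F(u, W) = -3*5 = -15)
O = -68 (O = 2 - 1*70 = 2 - 70 = -68)
(O + F(-4, -5)*(2 - 1))**2 = (-68 - 15*(2 - 1))**2 = (-68 - 15*1)**2 = (-68 - 15)**2 = (-83)**2 = 6889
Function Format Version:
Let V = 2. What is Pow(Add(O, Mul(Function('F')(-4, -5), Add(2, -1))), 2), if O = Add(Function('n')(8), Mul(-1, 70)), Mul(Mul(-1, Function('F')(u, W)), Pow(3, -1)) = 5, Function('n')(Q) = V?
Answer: 6889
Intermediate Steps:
Function('n')(Q) = 2
Function('F')(u, W) = -15 (Function('F')(u, W) = Mul(-3, 5) = -15)
O = -68 (O = Add(2, Mul(-1, 70)) = Add(2, -70) = -68)
Pow(Add(O, Mul(Function('F')(-4, -5), Add(2, -1))), 2) = Pow(Add(-68, Mul(-15, Add(2, -1))), 2) = Pow(Add(-68, Mul(-15, 1)), 2) = Pow(Add(-68, -15), 2) = Pow(-83, 2) = 6889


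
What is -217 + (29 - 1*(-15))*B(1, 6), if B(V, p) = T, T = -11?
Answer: -701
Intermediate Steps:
B(V, p) = -11
-217 + (29 - 1*(-15))*B(1, 6) = -217 + (29 - 1*(-15))*(-11) = -217 + (29 + 15)*(-11) = -217 + 44*(-11) = -217 - 484 = -701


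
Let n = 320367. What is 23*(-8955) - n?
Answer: -526332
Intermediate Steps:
23*(-8955) - n = 23*(-8955) - 1*320367 = -205965 - 320367 = -526332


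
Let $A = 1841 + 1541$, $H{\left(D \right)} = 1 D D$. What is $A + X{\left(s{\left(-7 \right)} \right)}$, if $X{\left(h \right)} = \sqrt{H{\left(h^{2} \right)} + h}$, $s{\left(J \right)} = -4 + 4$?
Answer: $3382$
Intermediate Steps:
$H{\left(D \right)} = D^{2}$ ($H{\left(D \right)} = D D = D^{2}$)
$s{\left(J \right)} = 0$
$X{\left(h \right)} = \sqrt{h + h^{4}}$ ($X{\left(h \right)} = \sqrt{\left(h^{2}\right)^{2} + h} = \sqrt{h^{4} + h} = \sqrt{h + h^{4}}$)
$A = 3382$
$A + X{\left(s{\left(-7 \right)} \right)} = 3382 + \sqrt{0 + 0^{4}} = 3382 + \sqrt{0 + 0} = 3382 + \sqrt{0} = 3382 + 0 = 3382$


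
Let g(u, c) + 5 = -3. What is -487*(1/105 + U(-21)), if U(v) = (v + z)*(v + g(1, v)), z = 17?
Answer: -5932147/105 ≈ -56497.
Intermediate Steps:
g(u, c) = -8 (g(u, c) = -5 - 3 = -8)
U(v) = (-8 + v)*(17 + v) (U(v) = (v + 17)*(v - 8) = (17 + v)*(-8 + v) = (-8 + v)*(17 + v))
-487*(1/105 + U(-21)) = -487*(1/105 + (-136 + (-21)**2 + 9*(-21))) = -487*(1/105 + (-136 + 441 - 189)) = -487*(1/105 + 116) = -487*12181/105 = -5932147/105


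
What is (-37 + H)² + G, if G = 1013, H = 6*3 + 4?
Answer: 1238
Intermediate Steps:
H = 22 (H = 18 + 4 = 22)
(-37 + H)² + G = (-37 + 22)² + 1013 = (-15)² + 1013 = 225 + 1013 = 1238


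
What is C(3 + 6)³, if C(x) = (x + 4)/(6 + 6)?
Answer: 2197/1728 ≈ 1.2714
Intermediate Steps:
C(x) = ⅓ + x/12 (C(x) = (4 + x)/12 = (4 + x)*(1/12) = ⅓ + x/12)
C(3 + 6)³ = (⅓ + (3 + 6)/12)³ = (⅓ + (1/12)*9)³ = (⅓ + ¾)³ = (13/12)³ = 2197/1728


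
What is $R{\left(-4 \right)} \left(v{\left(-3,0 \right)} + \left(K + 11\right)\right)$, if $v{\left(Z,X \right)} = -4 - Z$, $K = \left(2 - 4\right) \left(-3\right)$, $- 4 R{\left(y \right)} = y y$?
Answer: $-64$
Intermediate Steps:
$R{\left(y \right)} = - \frac{y^{2}}{4}$ ($R{\left(y \right)} = - \frac{y y}{4} = - \frac{y^{2}}{4}$)
$K = 6$ ($K = \left(-2\right) \left(-3\right) = 6$)
$R{\left(-4 \right)} \left(v{\left(-3,0 \right)} + \left(K + 11\right)\right) = - \frac{\left(-4\right)^{2}}{4} \left(\left(-4 - -3\right) + \left(6 + 11\right)\right) = \left(- \frac{1}{4}\right) 16 \left(\left(-4 + 3\right) + 17\right) = - 4 \left(-1 + 17\right) = \left(-4\right) 16 = -64$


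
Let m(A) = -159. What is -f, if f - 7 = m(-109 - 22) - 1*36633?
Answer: 36785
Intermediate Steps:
f = -36785 (f = 7 + (-159 - 1*36633) = 7 + (-159 - 36633) = 7 - 36792 = -36785)
-f = -1*(-36785) = 36785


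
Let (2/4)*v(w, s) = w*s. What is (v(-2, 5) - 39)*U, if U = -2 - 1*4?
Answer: 354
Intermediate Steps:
v(w, s) = 2*s*w (v(w, s) = 2*(w*s) = 2*(s*w) = 2*s*w)
U = -6 (U = -2 - 4 = -6)
(v(-2, 5) - 39)*U = (2*5*(-2) - 39)*(-6) = (-20 - 39)*(-6) = -59*(-6) = 354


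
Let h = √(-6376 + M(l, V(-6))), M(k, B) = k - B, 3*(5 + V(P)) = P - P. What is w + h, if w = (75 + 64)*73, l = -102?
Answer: 10147 + I*√6473 ≈ 10147.0 + 80.455*I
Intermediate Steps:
V(P) = -5 (V(P) = -5 + (P - P)/3 = -5 + (⅓)*0 = -5 + 0 = -5)
w = 10147 (w = 139*73 = 10147)
h = I*√6473 (h = √(-6376 + (-102 - 1*(-5))) = √(-6376 + (-102 + 5)) = √(-6376 - 97) = √(-6473) = I*√6473 ≈ 80.455*I)
w + h = 10147 + I*√6473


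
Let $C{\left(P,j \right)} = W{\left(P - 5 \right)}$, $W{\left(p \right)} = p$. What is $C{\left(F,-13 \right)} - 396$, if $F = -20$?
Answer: $-421$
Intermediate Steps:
$C{\left(P,j \right)} = -5 + P$ ($C{\left(P,j \right)} = P - 5 = -5 + P$)
$C{\left(F,-13 \right)} - 396 = \left(-5 - 20\right) - 396 = -25 - 396 = -421$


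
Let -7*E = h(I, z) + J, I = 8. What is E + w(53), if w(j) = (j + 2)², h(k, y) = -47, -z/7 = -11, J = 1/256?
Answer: 5432831/1792 ≈ 3031.7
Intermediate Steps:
J = 1/256 ≈ 0.0039063
z = 77 (z = -7*(-11) = 77)
E = 12031/1792 (E = -(-47 + 1/256)/7 = -⅐*(-12031/256) = 12031/1792 ≈ 6.7137)
w(j) = (2 + j)²
E + w(53) = 12031/1792 + (2 + 53)² = 12031/1792 + 55² = 12031/1792 + 3025 = 5432831/1792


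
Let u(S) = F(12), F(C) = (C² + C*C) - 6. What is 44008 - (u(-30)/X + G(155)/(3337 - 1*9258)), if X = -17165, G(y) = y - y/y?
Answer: 4472711844852/101633965 ≈ 44008.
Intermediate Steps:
F(C) = -6 + 2*C² (F(C) = (C² + C²) - 6 = 2*C² - 6 = -6 + 2*C²)
G(y) = -1 + y (G(y) = y - 1*1 = y - 1 = -1 + y)
u(S) = 282 (u(S) = -6 + 2*12² = -6 + 2*144 = -6 + 288 = 282)
44008 - (u(-30)/X + G(155)/(3337 - 1*9258)) = 44008 - (282/(-17165) + (-1 + 155)/(3337 - 1*9258)) = 44008 - (282*(-1/17165) + 154/(3337 - 9258)) = 44008 - (-282/17165 + 154/(-5921)) = 44008 - (-282/17165 + 154*(-1/5921)) = 44008 - (-282/17165 - 154/5921) = 44008 - 1*(-4313132/101633965) = 44008 + 4313132/101633965 = 4472711844852/101633965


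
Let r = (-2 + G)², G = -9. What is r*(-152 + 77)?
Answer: -9075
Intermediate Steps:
r = 121 (r = (-2 - 9)² = (-11)² = 121)
r*(-152 + 77) = 121*(-152 + 77) = 121*(-75) = -9075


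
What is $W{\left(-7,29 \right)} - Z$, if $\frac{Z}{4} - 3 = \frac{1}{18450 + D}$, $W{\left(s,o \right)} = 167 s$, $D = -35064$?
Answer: $- \frac{9810565}{8307} \approx -1181.0$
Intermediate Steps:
$Z = \frac{99682}{8307}$ ($Z = 12 + \frac{4}{18450 - 35064} = 12 + \frac{4}{-16614} = 12 + 4 \left(- \frac{1}{16614}\right) = 12 - \frac{2}{8307} = \frac{99682}{8307} \approx 12.0$)
$W{\left(-7,29 \right)} - Z = 167 \left(-7\right) - \frac{99682}{8307} = -1169 - \frac{99682}{8307} = - \frac{9810565}{8307}$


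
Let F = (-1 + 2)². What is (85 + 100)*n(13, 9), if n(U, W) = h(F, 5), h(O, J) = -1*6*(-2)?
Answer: 2220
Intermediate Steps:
F = 1 (F = 1² = 1)
h(O, J) = 12 (h(O, J) = -6*(-2) = 12)
n(U, W) = 12
(85 + 100)*n(13, 9) = (85 + 100)*12 = 185*12 = 2220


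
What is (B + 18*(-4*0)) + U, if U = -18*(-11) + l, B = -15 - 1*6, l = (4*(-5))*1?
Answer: 157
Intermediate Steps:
l = -20 (l = -20*1 = -20)
B = -21 (B = -15 - 6 = -21)
U = 178 (U = -18*(-11) - 20 = 198 - 20 = 178)
(B + 18*(-4*0)) + U = (-21 + 18*(-4*0)) + 178 = (-21 + 18*0) + 178 = (-21 + 0) + 178 = -21 + 178 = 157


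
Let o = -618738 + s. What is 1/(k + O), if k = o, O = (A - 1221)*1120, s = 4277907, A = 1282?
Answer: 1/3727489 ≈ 2.6828e-7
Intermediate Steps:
O = 68320 (O = (1282 - 1221)*1120 = 61*1120 = 68320)
o = 3659169 (o = -618738 + 4277907 = 3659169)
k = 3659169
1/(k + O) = 1/(3659169 + 68320) = 1/3727489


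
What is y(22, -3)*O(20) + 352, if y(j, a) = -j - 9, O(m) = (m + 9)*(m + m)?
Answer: -35608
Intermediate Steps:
O(m) = 2*m*(9 + m) (O(m) = (9 + m)*(2*m) = 2*m*(9 + m))
y(j, a) = -9 - j
y(22, -3)*O(20) + 352 = (-9 - 1*22)*(2*20*(9 + 20)) + 352 = (-9 - 22)*(2*20*29) + 352 = -31*1160 + 352 = -35960 + 352 = -35608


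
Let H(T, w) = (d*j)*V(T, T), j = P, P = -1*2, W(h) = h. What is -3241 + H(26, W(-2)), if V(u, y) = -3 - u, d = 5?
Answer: -2951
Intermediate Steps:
P = -2
j = -2
H(T, w) = 30 + 10*T (H(T, w) = (5*(-2))*(-3 - T) = -10*(-3 - T) = 30 + 10*T)
-3241 + H(26, W(-2)) = -3241 + (30 + 10*26) = -3241 + (30 + 260) = -3241 + 290 = -2951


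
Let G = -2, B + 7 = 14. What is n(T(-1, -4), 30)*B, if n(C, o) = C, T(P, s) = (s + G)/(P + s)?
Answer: 42/5 ≈ 8.4000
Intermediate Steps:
B = 7 (B = -7 + 14 = 7)
T(P, s) = (-2 + s)/(P + s) (T(P, s) = (s - 2)/(P + s) = (-2 + s)/(P + s))
n(T(-1, -4), 30)*B = ((-2 - 4)/(-1 - 4))*7 = (-6/(-5))*7 = -⅕*(-6)*7 = (6/5)*7 = 42/5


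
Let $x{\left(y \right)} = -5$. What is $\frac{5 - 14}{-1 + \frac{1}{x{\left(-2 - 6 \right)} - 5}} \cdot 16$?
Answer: $\frac{1440}{11} \approx 130.91$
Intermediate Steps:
$\frac{5 - 14}{-1 + \frac{1}{x{\left(-2 - 6 \right)} - 5}} \cdot 16 = \frac{5 - 14}{-1 + \frac{1}{-5 - 5}} \cdot 16 = - \frac{9}{-1 + \frac{1}{-10}} \cdot 16 = - \frac{9}{-1 - \frac{1}{10}} \cdot 16 = - \frac{9}{- \frac{11}{10}} \cdot 16 = \left(-9\right) \left(- \frac{10}{11}\right) 16 = \frac{90}{11} \cdot 16 = \frac{1440}{11}$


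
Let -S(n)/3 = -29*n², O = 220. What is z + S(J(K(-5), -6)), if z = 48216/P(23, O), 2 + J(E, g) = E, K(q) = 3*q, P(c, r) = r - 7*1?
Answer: 1801225/71 ≈ 25369.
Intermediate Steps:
P(c, r) = -7 + r (P(c, r) = r - 7 = -7 + r)
J(E, g) = -2 + E
z = 16072/71 (z = 48216/(-7 + 220) = 48216/213 = 48216*(1/213) = 16072/71 ≈ 226.37)
S(n) = 87*n² (S(n) = -(-87)*n² = 87*n²)
z + S(J(K(-5), -6)) = 16072/71 + 87*(-2 + 3*(-5))² = 16072/71 + 87*(-2 - 15)² = 16072/71 + 87*(-17)² = 16072/71 + 87*289 = 16072/71 + 25143 = 1801225/71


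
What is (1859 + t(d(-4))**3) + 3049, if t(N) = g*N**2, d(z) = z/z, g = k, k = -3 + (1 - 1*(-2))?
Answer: 4908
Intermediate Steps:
k = 0 (k = -3 + (1 + 2) = -3 + 3 = 0)
g = 0
d(z) = 1
t(N) = 0 (t(N) = 0*N**2 = 0)
(1859 + t(d(-4))**3) + 3049 = (1859 + 0**3) + 3049 = (1859 + 0) + 3049 = 1859 + 3049 = 4908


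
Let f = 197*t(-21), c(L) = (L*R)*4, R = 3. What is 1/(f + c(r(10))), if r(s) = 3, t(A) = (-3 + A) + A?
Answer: -1/8829 ≈ -0.00011326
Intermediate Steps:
t(A) = -3 + 2*A
c(L) = 12*L (c(L) = (L*3)*4 = (3*L)*4 = 12*L)
f = -8865 (f = 197*(-3 + 2*(-21)) = 197*(-3 - 42) = 197*(-45) = -8865)
1/(f + c(r(10))) = 1/(-8865 + 12*3) = 1/(-8865 + 36) = 1/(-8829) = -1/8829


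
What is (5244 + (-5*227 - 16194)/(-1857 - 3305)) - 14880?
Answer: -49723703/5162 ≈ -9632.6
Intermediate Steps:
(5244 + (-5*227 - 16194)/(-1857 - 3305)) - 14880 = (5244 + (-1135 - 16194)/(-5162)) - 14880 = (5244 - 17329*(-1/5162)) - 14880 = (5244 + 17329/5162) - 14880 = 27086857/5162 - 14880 = -49723703/5162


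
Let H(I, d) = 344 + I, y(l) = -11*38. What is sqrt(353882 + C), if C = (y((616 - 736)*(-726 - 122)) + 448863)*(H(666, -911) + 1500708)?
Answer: 2*sqrt(168359570598) ≈ 8.2063e+5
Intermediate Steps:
y(l) = -418
C = 673437928510 (C = (-418 + 448863)*((344 + 666) + 1500708) = 448445*(1010 + 1500708) = 448445*1501718 = 673437928510)
sqrt(353882 + C) = sqrt(353882 + 673437928510) = sqrt(673438282392) = 2*sqrt(168359570598)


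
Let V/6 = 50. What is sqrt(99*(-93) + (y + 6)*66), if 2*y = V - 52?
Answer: I*sqrt(627) ≈ 25.04*I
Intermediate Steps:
V = 300 (V = 6*50 = 300)
y = 124 (y = (300 - 52)/2 = (1/2)*248 = 124)
sqrt(99*(-93) + (y + 6)*66) = sqrt(99*(-93) + (124 + 6)*66) = sqrt(-9207 + 130*66) = sqrt(-9207 + 8580) = sqrt(-627) = I*sqrt(627)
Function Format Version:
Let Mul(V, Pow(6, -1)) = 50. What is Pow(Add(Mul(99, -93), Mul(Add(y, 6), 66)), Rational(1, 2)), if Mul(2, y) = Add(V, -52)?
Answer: Mul(I, Pow(627, Rational(1, 2))) ≈ Mul(25.040, I)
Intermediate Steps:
V = 300 (V = Mul(6, 50) = 300)
y = 124 (y = Mul(Rational(1, 2), Add(300, -52)) = Mul(Rational(1, 2), 248) = 124)
Pow(Add(Mul(99, -93), Mul(Add(y, 6), 66)), Rational(1, 2)) = Pow(Add(Mul(99, -93), Mul(Add(124, 6), 66)), Rational(1, 2)) = Pow(Add(-9207, Mul(130, 66)), Rational(1, 2)) = Pow(Add(-9207, 8580), Rational(1, 2)) = Pow(-627, Rational(1, 2)) = Mul(I, Pow(627, Rational(1, 2)))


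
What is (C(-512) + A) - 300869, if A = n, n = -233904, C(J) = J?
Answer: -535285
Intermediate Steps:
A = -233904
(C(-512) + A) - 300869 = (-512 - 233904) - 300869 = -234416 - 300869 = -535285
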